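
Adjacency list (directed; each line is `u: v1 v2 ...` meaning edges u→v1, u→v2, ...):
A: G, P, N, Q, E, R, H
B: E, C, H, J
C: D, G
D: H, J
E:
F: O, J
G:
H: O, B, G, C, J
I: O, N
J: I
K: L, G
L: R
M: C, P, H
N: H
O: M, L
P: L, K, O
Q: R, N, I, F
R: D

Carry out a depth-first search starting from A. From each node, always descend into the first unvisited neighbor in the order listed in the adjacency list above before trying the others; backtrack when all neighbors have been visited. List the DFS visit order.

A G P L R D H O M C B E J I N K Q F

Visit A
A → G
A → P
P → L
L → R
R → D
D → H
H → O
O → M
M → C
H → B
B → E
B → J
J → I
I → N
P → K
A → Q
Q → F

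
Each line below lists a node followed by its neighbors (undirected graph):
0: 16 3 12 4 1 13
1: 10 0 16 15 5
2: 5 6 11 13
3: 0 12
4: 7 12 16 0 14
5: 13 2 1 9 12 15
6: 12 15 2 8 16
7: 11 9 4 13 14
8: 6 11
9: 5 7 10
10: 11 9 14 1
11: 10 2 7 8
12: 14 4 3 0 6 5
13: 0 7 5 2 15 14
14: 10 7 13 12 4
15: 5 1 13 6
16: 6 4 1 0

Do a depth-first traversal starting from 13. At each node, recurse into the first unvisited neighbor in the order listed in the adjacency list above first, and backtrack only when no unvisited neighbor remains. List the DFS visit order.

13 → 0 → 16 → 6 → 12 → 14 → 10 → 11 → 2 → 5 → 1 → 15 → 9 → 7 → 4 → 8 → 3

Visit 13
13 → 0
0 → 16
16 → 6
6 → 12
12 → 14
14 → 10
10 → 11
11 → 2
2 → 5
5 → 1
1 → 15
5 → 9
9 → 7
7 → 4
11 → 8
12 → 3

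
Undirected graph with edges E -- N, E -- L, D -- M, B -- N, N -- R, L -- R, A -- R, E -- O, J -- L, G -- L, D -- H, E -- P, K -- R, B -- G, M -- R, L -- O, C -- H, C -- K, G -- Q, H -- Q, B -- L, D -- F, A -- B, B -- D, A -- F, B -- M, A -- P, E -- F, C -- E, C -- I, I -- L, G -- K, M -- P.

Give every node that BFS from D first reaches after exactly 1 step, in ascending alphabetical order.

Level 0: D
Level 1: B, F, H, M
Level 2: A, C, E, G, L, N, P, Q, R
Level 3: I, J, K, O

B, F, H, M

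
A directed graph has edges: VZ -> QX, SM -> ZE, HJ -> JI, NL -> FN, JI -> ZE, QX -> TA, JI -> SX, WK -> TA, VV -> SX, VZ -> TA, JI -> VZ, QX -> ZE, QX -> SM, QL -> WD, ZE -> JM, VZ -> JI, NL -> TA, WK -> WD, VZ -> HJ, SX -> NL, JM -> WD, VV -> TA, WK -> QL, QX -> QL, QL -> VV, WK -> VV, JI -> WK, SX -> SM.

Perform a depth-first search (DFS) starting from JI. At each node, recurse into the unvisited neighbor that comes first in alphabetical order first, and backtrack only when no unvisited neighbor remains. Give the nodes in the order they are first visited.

Visit JI
JI → SX
SX → NL
NL → FN
NL → TA
SX → SM
SM → ZE
ZE → JM
JM → WD
JI → VZ
VZ → HJ
VZ → QX
QX → QL
QL → VV
JI → WK

JI -> SX -> NL -> FN -> TA -> SM -> ZE -> JM -> WD -> VZ -> HJ -> QX -> QL -> VV -> WK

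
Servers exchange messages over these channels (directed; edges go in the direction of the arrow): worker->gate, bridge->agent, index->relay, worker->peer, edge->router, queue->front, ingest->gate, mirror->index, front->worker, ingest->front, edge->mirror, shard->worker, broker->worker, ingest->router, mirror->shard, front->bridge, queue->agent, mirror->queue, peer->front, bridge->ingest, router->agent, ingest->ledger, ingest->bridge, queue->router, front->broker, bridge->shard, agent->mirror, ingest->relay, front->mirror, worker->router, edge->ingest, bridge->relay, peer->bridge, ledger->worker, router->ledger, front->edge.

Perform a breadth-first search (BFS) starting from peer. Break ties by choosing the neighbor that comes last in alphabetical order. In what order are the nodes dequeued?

peer → front → bridge → worker → mirror → edge → broker → shard → relay → ingest → agent → router → gate → queue → index → ledger

Visit peer; enqueue front, bridge → queue [front, bridge]
Visit front; enqueue worker, mirror, edge, broker → queue [bridge, worker, mirror, edge, broker]
Visit bridge; enqueue shard, relay, ingest, agent → queue [worker, mirror, edge, broker, shard, relay, ingest, agent]
Visit worker; enqueue router, gate → queue [mirror, edge, broker, shard, relay, ingest, agent, router, gate]
Visit mirror; enqueue queue, index → queue [edge, broker, shard, relay, ingest, agent, router, gate, queue, index]
Visit edge → queue [broker, shard, relay, ingest, agent, router, gate, queue, index]
Visit broker → queue [shard, relay, ingest, agent, router, gate, queue, index]
Visit shard → queue [relay, ingest, agent, router, gate, queue, index]
Visit relay → queue [ingest, agent, router, gate, queue, index]
Visit ingest; enqueue ledger → queue [agent, router, gate, queue, index, ledger]
Visit agent → queue [router, gate, queue, index, ledger]
Visit router → queue [gate, queue, index, ledger]
Visit gate → queue [queue, index, ledger]
Visit queue → queue [index, ledger]
Visit index → queue [ledger]
Visit ledger → queue []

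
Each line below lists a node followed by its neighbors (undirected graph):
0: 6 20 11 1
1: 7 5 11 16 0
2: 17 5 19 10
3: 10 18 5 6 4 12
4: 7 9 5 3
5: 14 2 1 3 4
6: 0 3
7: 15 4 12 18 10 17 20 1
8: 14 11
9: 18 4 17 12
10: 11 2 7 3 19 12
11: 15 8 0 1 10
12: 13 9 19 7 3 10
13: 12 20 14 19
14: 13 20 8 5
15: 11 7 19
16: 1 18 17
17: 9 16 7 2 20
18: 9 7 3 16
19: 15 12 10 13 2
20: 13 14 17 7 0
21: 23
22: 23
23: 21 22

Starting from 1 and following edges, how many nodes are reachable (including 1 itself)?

21

BFS from 1 visits: 1, 16, 11, 7, 5, 0, 18, 17, 15, 10, 8, 20, 12, 4, 14, 3, 2, 6, 9, 19, 13
Reachable nodes: 21 of 24 total.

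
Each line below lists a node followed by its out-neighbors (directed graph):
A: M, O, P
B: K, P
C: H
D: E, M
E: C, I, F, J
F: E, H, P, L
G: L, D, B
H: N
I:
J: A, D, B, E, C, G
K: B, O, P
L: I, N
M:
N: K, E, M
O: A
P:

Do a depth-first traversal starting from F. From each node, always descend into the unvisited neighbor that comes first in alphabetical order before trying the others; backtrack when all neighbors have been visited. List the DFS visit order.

F → E → C → H → N → K → B → P → O → A → M → I → J → D → G → L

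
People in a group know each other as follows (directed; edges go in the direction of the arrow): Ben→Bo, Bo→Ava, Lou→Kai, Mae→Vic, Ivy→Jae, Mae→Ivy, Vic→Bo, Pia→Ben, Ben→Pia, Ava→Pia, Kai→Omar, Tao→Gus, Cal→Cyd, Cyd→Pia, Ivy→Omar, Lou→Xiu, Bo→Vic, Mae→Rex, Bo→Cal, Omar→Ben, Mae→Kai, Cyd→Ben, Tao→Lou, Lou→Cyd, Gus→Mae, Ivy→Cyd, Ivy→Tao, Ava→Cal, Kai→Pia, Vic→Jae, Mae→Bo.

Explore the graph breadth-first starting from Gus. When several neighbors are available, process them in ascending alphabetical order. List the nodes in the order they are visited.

Gus, Mae, Bo, Ivy, Kai, Rex, Vic, Ava, Cal, Cyd, Jae, Omar, Tao, Pia, Ben, Lou, Xiu

Visit Gus; enqueue Mae → queue [Mae]
Visit Mae; enqueue Bo, Ivy, Kai, Rex, Vic → queue [Bo, Ivy, Kai, Rex, Vic]
Visit Bo; enqueue Ava, Cal → queue [Ivy, Kai, Rex, Vic, Ava, Cal]
Visit Ivy; enqueue Cyd, Jae, Omar, Tao → queue [Kai, Rex, Vic, Ava, Cal, Cyd, Jae, Omar, Tao]
Visit Kai; enqueue Pia → queue [Rex, Vic, Ava, Cal, Cyd, Jae, Omar, Tao, Pia]
Visit Rex → queue [Vic, Ava, Cal, Cyd, Jae, Omar, Tao, Pia]
Visit Vic → queue [Ava, Cal, Cyd, Jae, Omar, Tao, Pia]
Visit Ava → queue [Cal, Cyd, Jae, Omar, Tao, Pia]
Visit Cal → queue [Cyd, Jae, Omar, Tao, Pia]
Visit Cyd; enqueue Ben → queue [Jae, Omar, Tao, Pia, Ben]
Visit Jae → queue [Omar, Tao, Pia, Ben]
Visit Omar → queue [Tao, Pia, Ben]
Visit Tao; enqueue Lou → queue [Pia, Ben, Lou]
Visit Pia → queue [Ben, Lou]
Visit Ben → queue [Lou]
Visit Lou; enqueue Xiu → queue [Xiu]
Visit Xiu → queue []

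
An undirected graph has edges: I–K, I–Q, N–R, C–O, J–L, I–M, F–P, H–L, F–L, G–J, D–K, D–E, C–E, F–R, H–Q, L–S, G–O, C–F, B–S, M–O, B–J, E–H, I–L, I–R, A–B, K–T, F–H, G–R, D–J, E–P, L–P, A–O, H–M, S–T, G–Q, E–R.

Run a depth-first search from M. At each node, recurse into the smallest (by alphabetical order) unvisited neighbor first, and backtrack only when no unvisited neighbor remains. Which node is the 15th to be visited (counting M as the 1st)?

Q

Visit M
M → H
H → E
E → C
C → F
F → L
L → I
I → K
K → D
D → J
J → B
B → A
A → O
O → G
G → Q
G → R
R → N
B → S
S → T
L → P

Visit order: M, H, E, C, F, L, I, K, D, J, B, A, O, G, Q, R, N, S, T, P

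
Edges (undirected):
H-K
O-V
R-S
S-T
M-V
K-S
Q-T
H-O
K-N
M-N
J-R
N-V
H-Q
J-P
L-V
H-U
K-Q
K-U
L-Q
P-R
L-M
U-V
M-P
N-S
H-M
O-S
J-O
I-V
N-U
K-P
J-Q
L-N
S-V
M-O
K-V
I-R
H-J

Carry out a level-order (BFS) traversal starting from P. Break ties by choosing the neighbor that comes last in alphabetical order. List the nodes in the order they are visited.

Visit P; enqueue R, M, K, J → queue [R, M, K, J]
Visit R; enqueue S, I → queue [M, K, J, S, I]
Visit M; enqueue V, O, N, L, H → queue [K, J, S, I, V, O, N, L, H]
Visit K; enqueue U, Q → queue [J, S, I, V, O, N, L, H, U, Q]
Visit J → queue [S, I, V, O, N, L, H, U, Q]
Visit S; enqueue T → queue [I, V, O, N, L, H, U, Q, T]
Visit I → queue [V, O, N, L, H, U, Q, T]
Visit V → queue [O, N, L, H, U, Q, T]
Visit O → queue [N, L, H, U, Q, T]
Visit N → queue [L, H, U, Q, T]
Visit L → queue [H, U, Q, T]
Visit H → queue [U, Q, T]
Visit U → queue [Q, T]
Visit Q → queue [T]
Visit T → queue []

P -> R -> M -> K -> J -> S -> I -> V -> O -> N -> L -> H -> U -> Q -> T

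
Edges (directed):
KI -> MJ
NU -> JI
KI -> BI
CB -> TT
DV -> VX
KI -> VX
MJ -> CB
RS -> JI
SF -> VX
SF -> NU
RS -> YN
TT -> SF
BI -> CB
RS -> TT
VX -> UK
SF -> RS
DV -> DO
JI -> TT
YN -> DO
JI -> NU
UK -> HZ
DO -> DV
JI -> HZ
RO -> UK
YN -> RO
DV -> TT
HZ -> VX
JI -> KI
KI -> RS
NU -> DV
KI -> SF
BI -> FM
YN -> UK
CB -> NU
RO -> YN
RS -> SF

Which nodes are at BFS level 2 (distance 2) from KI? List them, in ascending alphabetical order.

CB, FM, JI, NU, TT, UK, YN

Level 0: KI
Level 1: BI, MJ, RS, SF, VX
Level 2: CB, FM, JI, NU, TT, UK, YN
Level 3: DO, DV, HZ, RO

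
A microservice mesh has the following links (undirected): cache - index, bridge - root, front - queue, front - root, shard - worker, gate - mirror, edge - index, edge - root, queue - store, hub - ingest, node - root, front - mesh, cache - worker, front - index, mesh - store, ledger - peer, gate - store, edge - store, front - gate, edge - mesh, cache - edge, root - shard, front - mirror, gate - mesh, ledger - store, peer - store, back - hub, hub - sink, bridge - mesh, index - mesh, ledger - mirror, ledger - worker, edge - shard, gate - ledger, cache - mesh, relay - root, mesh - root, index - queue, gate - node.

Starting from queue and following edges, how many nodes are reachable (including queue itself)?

BFS from queue visits: queue, front, index, store, gate, mesh, mirror, root, cache, edge, ledger, peer, node, bridge, relay, shard, worker
Reachable nodes: 17 of 21 total.

17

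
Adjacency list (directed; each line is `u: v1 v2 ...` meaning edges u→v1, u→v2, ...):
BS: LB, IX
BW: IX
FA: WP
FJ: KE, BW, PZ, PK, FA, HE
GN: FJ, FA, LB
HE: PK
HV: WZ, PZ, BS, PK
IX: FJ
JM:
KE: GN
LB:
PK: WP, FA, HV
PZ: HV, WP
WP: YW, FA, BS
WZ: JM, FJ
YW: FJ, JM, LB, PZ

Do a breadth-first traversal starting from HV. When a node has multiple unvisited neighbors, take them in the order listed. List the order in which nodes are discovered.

HV, WZ, PZ, BS, PK, JM, FJ, WP, LB, IX, FA, KE, BW, HE, YW, GN

Visit HV; enqueue WZ, PZ, BS, PK → queue [WZ, PZ, BS, PK]
Visit WZ; enqueue JM, FJ → queue [PZ, BS, PK, JM, FJ]
Visit PZ; enqueue WP → queue [BS, PK, JM, FJ, WP]
Visit BS; enqueue LB, IX → queue [PK, JM, FJ, WP, LB, IX]
Visit PK; enqueue FA → queue [JM, FJ, WP, LB, IX, FA]
Visit JM → queue [FJ, WP, LB, IX, FA]
Visit FJ; enqueue KE, BW, HE → queue [WP, LB, IX, FA, KE, BW, HE]
Visit WP; enqueue YW → queue [LB, IX, FA, KE, BW, HE, YW]
Visit LB → queue [IX, FA, KE, BW, HE, YW]
Visit IX → queue [FA, KE, BW, HE, YW]
Visit FA → queue [KE, BW, HE, YW]
Visit KE; enqueue GN → queue [BW, HE, YW, GN]
Visit BW → queue [HE, YW, GN]
Visit HE → queue [YW, GN]
Visit YW → queue [GN]
Visit GN → queue []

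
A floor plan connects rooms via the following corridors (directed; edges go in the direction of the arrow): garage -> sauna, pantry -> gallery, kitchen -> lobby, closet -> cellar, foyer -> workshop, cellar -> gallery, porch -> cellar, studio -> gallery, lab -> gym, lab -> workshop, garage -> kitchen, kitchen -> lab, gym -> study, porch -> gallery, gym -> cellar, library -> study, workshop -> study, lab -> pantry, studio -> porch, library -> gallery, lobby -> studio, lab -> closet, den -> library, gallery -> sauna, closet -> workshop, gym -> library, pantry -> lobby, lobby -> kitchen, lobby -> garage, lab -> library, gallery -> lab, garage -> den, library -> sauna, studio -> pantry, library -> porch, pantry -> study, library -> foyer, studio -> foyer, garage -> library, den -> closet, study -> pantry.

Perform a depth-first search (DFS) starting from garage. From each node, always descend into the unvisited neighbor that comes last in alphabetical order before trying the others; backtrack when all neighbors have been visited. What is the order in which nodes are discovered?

Visit garage
garage → sauna
garage → library
library → study
study → pantry
pantry → lobby
lobby → studio
studio → porch
porch → gallery
gallery → lab
lab → workshop
lab → gym
gym → cellar
lab → closet
studio → foyer
lobby → kitchen
garage → den

garage → sauna → library → study → pantry → lobby → studio → porch → gallery → lab → workshop → gym → cellar → closet → foyer → kitchen → den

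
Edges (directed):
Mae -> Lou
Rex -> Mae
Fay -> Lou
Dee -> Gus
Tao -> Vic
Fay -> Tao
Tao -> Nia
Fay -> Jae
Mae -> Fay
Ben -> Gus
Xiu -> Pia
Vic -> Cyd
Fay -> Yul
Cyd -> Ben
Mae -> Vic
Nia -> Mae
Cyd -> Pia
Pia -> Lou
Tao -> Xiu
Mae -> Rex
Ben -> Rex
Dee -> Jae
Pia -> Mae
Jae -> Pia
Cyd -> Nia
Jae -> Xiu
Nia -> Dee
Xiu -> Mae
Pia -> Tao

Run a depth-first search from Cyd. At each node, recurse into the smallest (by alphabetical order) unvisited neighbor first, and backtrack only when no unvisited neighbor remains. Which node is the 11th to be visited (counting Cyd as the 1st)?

Nia

Visit Cyd
Cyd → Ben
Ben → Gus
Ben → Rex
Rex → Mae
Mae → Fay
Fay → Jae
Jae → Pia
Pia → Lou
Pia → Tao
Tao → Nia
Nia → Dee
Tao → Vic
Tao → Xiu
Fay → Yul

Visit order: Cyd, Ben, Gus, Rex, Mae, Fay, Jae, Pia, Lou, Tao, Nia, Dee, Vic, Xiu, Yul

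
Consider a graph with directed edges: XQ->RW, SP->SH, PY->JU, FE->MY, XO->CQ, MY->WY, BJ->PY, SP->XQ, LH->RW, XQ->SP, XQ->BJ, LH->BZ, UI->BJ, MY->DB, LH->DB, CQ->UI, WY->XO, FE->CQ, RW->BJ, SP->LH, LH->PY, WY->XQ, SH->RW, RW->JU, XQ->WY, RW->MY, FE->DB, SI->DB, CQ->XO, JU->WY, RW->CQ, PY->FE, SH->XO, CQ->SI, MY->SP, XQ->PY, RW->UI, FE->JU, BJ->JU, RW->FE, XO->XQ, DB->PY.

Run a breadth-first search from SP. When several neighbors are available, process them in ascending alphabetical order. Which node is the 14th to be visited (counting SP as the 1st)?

Visit SP; enqueue LH, SH, XQ → queue [LH, SH, XQ]
Visit LH; enqueue BZ, DB, PY, RW → queue [SH, XQ, BZ, DB, PY, RW]
Visit SH; enqueue XO → queue [XQ, BZ, DB, PY, RW, XO]
Visit XQ; enqueue BJ, WY → queue [BZ, DB, PY, RW, XO, BJ, WY]
Visit BZ → queue [DB, PY, RW, XO, BJ, WY]
Visit DB → queue [PY, RW, XO, BJ, WY]
Visit PY; enqueue FE, JU → queue [RW, XO, BJ, WY, FE, JU]
Visit RW; enqueue CQ, MY, UI → queue [XO, BJ, WY, FE, JU, CQ, MY, UI]
Visit XO → queue [BJ, WY, FE, JU, CQ, MY, UI]
Visit BJ → queue [WY, FE, JU, CQ, MY, UI]
Visit WY → queue [FE, JU, CQ, MY, UI]
Visit FE → queue [JU, CQ, MY, UI]
Visit JU → queue [CQ, MY, UI]
Visit CQ; enqueue SI → queue [MY, UI, SI]
Visit MY → queue [UI, SI]
Visit UI → queue [SI]
Visit SI → queue []

Visit order: SP, LH, SH, XQ, BZ, DB, PY, RW, XO, BJ, WY, FE, JU, CQ, MY, UI, SI

CQ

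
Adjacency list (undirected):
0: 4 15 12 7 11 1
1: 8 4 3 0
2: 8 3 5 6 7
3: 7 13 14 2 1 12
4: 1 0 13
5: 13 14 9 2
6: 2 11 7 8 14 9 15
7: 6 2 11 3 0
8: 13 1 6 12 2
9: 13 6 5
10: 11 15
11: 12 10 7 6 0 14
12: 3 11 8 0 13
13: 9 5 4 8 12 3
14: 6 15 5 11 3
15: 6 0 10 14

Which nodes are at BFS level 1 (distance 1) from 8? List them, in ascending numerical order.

1, 2, 6, 12, 13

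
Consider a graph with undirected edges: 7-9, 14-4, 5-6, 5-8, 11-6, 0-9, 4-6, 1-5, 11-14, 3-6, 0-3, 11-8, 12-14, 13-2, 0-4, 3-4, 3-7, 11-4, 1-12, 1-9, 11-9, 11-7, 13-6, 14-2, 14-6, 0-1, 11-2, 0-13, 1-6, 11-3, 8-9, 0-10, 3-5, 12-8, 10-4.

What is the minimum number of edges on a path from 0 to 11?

Level 0: 0
Level 1: 1, 3, 4, 9, 10, 13
Level 2: 2, 5, 6, 7, 8, 11, 12, 14
11 first appears at level 2.

2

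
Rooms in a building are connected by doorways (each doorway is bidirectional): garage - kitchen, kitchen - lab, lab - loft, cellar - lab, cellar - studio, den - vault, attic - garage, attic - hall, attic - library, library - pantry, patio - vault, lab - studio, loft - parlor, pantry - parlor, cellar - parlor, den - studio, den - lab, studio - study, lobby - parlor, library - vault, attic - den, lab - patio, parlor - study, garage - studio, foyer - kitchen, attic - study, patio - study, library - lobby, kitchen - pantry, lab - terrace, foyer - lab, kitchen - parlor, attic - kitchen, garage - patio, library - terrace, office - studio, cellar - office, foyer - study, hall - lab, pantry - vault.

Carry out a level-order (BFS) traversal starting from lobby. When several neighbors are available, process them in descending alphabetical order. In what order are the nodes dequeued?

lobby → parlor → library → study → pantry → loft → kitchen → cellar → vault → terrace → attic → studio → patio → foyer → lab → garage → office → den → hall

Visit lobby; enqueue parlor, library → queue [parlor, library]
Visit parlor; enqueue study, pantry, loft, kitchen, cellar → queue [library, study, pantry, loft, kitchen, cellar]
Visit library; enqueue vault, terrace, attic → queue [study, pantry, loft, kitchen, cellar, vault, terrace, attic]
Visit study; enqueue studio, patio, foyer → queue [pantry, loft, kitchen, cellar, vault, terrace, attic, studio, patio, foyer]
Visit pantry → queue [loft, kitchen, cellar, vault, terrace, attic, studio, patio, foyer]
Visit loft; enqueue lab → queue [kitchen, cellar, vault, terrace, attic, studio, patio, foyer, lab]
Visit kitchen; enqueue garage → queue [cellar, vault, terrace, attic, studio, patio, foyer, lab, garage]
Visit cellar; enqueue office → queue [vault, terrace, attic, studio, patio, foyer, lab, garage, office]
Visit vault; enqueue den → queue [terrace, attic, studio, patio, foyer, lab, garage, office, den]
Visit terrace → queue [attic, studio, patio, foyer, lab, garage, office, den]
Visit attic; enqueue hall → queue [studio, patio, foyer, lab, garage, office, den, hall]
Visit studio → queue [patio, foyer, lab, garage, office, den, hall]
Visit patio → queue [foyer, lab, garage, office, den, hall]
Visit foyer → queue [lab, garage, office, den, hall]
Visit lab → queue [garage, office, den, hall]
Visit garage → queue [office, den, hall]
Visit office → queue [den, hall]
Visit den → queue [hall]
Visit hall → queue []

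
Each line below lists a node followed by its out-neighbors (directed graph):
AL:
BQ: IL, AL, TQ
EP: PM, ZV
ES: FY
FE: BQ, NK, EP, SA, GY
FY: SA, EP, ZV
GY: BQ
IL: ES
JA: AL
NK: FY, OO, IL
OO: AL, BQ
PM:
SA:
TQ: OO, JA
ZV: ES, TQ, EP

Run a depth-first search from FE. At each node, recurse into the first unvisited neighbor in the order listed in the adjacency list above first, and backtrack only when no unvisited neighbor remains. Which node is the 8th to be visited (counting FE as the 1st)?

Visit FE
FE → BQ
BQ → IL
IL → ES
ES → FY
FY → SA
FY → EP
EP → PM
EP → ZV
ZV → TQ
TQ → OO
OO → AL
TQ → JA
FE → NK
FE → GY

Visit order: FE, BQ, IL, ES, FY, SA, EP, PM, ZV, TQ, OO, AL, JA, NK, GY

PM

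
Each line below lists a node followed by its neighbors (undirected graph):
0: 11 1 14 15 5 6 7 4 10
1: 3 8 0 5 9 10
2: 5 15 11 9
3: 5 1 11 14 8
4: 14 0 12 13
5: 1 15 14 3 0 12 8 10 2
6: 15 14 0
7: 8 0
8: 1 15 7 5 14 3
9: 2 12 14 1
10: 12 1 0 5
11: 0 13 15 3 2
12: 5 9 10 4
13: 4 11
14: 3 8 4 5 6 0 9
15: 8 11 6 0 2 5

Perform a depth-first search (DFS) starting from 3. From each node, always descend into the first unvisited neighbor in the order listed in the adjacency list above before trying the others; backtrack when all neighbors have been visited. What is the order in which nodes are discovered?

Visit 3
3 → 5
5 → 1
1 → 8
8 → 15
15 → 11
11 → 0
0 → 14
14 → 4
4 → 12
12 → 9
9 → 2
12 → 10
4 → 13
14 → 6
0 → 7

3 -> 5 -> 1 -> 8 -> 15 -> 11 -> 0 -> 14 -> 4 -> 12 -> 9 -> 2 -> 10 -> 13 -> 6 -> 7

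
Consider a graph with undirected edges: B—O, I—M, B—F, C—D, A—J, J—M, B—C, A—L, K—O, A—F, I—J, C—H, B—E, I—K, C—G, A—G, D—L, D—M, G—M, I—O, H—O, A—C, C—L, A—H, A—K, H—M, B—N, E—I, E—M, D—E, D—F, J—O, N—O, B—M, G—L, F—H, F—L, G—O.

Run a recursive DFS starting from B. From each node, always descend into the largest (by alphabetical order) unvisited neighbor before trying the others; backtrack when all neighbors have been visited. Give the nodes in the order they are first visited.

Visit B
B → O
O → N
O → K
K → I
I → M
M → J
J → A
A → L
L → G
G → C
C → H
H → F
F → D
D → E

B → O → N → K → I → M → J → A → L → G → C → H → F → D → E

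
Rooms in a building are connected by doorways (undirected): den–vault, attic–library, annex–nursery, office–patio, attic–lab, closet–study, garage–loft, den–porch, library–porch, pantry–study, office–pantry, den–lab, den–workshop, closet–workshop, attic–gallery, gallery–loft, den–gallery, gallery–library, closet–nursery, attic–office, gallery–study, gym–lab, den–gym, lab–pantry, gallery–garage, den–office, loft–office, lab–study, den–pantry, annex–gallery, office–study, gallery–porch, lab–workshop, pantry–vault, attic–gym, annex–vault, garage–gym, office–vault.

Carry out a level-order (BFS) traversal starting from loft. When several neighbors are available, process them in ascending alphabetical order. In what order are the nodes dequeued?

loft, gallery, garage, office, annex, attic, den, library, porch, study, gym, pantry, patio, vault, nursery, lab, workshop, closet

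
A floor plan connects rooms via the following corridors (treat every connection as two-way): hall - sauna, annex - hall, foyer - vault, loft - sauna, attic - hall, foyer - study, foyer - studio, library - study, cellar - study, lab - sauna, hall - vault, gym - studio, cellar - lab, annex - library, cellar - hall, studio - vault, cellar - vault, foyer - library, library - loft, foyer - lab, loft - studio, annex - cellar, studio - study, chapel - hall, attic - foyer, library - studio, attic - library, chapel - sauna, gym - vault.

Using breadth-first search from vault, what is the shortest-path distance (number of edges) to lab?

2

Level 0: vault
Level 1: cellar, foyer, gym, hall, studio
Level 2: annex, attic, chapel, lab, library, loft, sauna, study
lab first appears at level 2.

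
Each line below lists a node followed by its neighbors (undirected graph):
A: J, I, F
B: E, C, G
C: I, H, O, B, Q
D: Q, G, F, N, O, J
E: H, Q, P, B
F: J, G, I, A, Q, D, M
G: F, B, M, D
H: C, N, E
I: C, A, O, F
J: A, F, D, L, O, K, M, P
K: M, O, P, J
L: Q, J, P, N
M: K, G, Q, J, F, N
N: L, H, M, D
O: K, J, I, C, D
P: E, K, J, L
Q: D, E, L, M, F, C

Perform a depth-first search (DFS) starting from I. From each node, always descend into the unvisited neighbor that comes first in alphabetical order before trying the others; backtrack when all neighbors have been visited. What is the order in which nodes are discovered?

Visit I
I → A
A → F
F → D
D → G
G → B
B → C
C → H
H → E
E → P
P → J
J → K
K → M
M → N
N → L
L → Q
K → O

I → A → F → D → G → B → C → H → E → P → J → K → M → N → L → Q → O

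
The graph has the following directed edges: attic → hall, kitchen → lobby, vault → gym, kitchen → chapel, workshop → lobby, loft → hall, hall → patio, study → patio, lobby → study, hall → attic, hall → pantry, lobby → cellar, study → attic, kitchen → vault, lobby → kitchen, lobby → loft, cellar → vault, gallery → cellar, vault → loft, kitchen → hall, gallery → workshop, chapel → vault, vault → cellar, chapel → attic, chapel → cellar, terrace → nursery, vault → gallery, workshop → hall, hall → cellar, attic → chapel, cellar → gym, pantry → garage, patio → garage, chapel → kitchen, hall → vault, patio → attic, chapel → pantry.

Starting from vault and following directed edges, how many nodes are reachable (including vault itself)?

BFS from vault visits: vault, cellar, gallery, gym, loft, workshop, hall, lobby, attic, pantry, patio, kitchen, study, chapel, garage
Reachable nodes: 15 of 17 total.

15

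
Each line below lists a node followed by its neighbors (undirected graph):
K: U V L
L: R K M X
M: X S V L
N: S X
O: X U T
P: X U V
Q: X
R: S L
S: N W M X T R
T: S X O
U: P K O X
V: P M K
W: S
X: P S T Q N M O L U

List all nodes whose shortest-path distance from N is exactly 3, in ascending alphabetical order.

Level 0: N
Level 1: S, X
Level 2: L, M, O, P, Q, R, T, U, W
Level 3: K, V

K, V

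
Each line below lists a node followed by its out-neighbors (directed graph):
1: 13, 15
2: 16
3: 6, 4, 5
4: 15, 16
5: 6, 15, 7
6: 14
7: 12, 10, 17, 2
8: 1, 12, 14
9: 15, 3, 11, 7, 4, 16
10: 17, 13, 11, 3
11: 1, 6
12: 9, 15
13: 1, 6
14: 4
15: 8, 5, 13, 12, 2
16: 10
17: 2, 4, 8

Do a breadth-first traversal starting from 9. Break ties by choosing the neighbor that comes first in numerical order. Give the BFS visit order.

Visit 9; enqueue 3, 4, 7, 11, 15, 16 → queue [3, 4, 7, 11, 15, 16]
Visit 3; enqueue 5, 6 → queue [4, 7, 11, 15, 16, 5, 6]
Visit 4 → queue [7, 11, 15, 16, 5, 6]
Visit 7; enqueue 2, 10, 12, 17 → queue [11, 15, 16, 5, 6, 2, 10, 12, 17]
Visit 11; enqueue 1 → queue [15, 16, 5, 6, 2, 10, 12, 17, 1]
Visit 15; enqueue 8, 13 → queue [16, 5, 6, 2, 10, 12, 17, 1, 8, 13]
Visit 16 → queue [5, 6, 2, 10, 12, 17, 1, 8, 13]
Visit 5 → queue [6, 2, 10, 12, 17, 1, 8, 13]
Visit 6; enqueue 14 → queue [2, 10, 12, 17, 1, 8, 13, 14]
Visit 2 → queue [10, 12, 17, 1, 8, 13, 14]
Visit 10 → queue [12, 17, 1, 8, 13, 14]
Visit 12 → queue [17, 1, 8, 13, 14]
Visit 17 → queue [1, 8, 13, 14]
Visit 1 → queue [8, 13, 14]
Visit 8 → queue [13, 14]
Visit 13 → queue [14]
Visit 14 → queue []

9, 3, 4, 7, 11, 15, 16, 5, 6, 2, 10, 12, 17, 1, 8, 13, 14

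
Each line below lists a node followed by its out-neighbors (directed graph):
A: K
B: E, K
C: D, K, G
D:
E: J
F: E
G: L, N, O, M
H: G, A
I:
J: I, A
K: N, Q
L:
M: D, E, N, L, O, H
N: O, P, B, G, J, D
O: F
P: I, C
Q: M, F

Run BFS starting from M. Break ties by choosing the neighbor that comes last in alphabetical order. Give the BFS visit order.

M -> O -> N -> L -> H -> E -> D -> F -> P -> J -> G -> B -> A -> I -> C -> K -> Q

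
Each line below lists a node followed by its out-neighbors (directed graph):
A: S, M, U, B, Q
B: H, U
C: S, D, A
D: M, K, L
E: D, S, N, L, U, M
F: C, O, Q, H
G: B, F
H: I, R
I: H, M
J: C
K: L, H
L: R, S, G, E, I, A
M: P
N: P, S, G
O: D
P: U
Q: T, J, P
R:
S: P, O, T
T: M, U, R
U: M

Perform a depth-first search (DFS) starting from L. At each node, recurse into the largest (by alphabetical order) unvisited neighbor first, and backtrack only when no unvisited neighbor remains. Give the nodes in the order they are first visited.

L, S, T, U, M, P, R, O, D, K, H, I, G, F, Q, J, C, A, B, E, N

Visit L
L → S
S → T
T → U
U → M
M → P
T → R
S → O
O → D
D → K
K → H
H → I
L → G
G → F
F → Q
Q → J
J → C
C → A
A → B
L → E
E → N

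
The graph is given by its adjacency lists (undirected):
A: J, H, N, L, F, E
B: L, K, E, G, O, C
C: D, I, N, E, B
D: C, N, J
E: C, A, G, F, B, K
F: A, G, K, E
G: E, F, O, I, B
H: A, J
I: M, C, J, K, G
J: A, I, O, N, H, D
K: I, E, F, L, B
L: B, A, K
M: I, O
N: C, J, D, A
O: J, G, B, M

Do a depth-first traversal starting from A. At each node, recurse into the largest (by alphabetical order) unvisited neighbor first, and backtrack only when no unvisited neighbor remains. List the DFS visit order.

A N J O M I K L B G F E C D H

Visit A
A → N
N → J
J → O
O → M
M → I
I → K
K → L
L → B
B → G
G → F
F → E
E → C
C → D
J → H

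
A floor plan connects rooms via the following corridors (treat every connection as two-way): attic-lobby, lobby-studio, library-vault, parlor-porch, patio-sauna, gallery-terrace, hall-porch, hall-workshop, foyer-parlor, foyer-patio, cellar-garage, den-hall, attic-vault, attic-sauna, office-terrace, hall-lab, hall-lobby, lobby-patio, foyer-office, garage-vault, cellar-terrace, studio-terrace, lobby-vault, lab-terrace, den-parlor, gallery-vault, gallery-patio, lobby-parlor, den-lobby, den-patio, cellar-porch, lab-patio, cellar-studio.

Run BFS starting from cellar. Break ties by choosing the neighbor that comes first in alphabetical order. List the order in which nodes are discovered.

Visit cellar; enqueue garage, porch, studio, terrace → queue [garage, porch, studio, terrace]
Visit garage; enqueue vault → queue [porch, studio, terrace, vault]
Visit porch; enqueue hall, parlor → queue [studio, terrace, vault, hall, parlor]
Visit studio; enqueue lobby → queue [terrace, vault, hall, parlor, lobby]
Visit terrace; enqueue gallery, lab, office → queue [vault, hall, parlor, lobby, gallery, lab, office]
Visit vault; enqueue attic, library → queue [hall, parlor, lobby, gallery, lab, office, attic, library]
Visit hall; enqueue den, workshop → queue [parlor, lobby, gallery, lab, office, attic, library, den, workshop]
Visit parlor; enqueue foyer → queue [lobby, gallery, lab, office, attic, library, den, workshop, foyer]
Visit lobby; enqueue patio → queue [gallery, lab, office, attic, library, den, workshop, foyer, patio]
Visit gallery → queue [lab, office, attic, library, den, workshop, foyer, patio]
Visit lab → queue [office, attic, library, den, workshop, foyer, patio]
Visit office → queue [attic, library, den, workshop, foyer, patio]
Visit attic; enqueue sauna → queue [library, den, workshop, foyer, patio, sauna]
Visit library → queue [den, workshop, foyer, patio, sauna]
Visit den → queue [workshop, foyer, patio, sauna]
Visit workshop → queue [foyer, patio, sauna]
Visit foyer → queue [patio, sauna]
Visit patio → queue [sauna]
Visit sauna → queue []

cellar garage porch studio terrace vault hall parlor lobby gallery lab office attic library den workshop foyer patio sauna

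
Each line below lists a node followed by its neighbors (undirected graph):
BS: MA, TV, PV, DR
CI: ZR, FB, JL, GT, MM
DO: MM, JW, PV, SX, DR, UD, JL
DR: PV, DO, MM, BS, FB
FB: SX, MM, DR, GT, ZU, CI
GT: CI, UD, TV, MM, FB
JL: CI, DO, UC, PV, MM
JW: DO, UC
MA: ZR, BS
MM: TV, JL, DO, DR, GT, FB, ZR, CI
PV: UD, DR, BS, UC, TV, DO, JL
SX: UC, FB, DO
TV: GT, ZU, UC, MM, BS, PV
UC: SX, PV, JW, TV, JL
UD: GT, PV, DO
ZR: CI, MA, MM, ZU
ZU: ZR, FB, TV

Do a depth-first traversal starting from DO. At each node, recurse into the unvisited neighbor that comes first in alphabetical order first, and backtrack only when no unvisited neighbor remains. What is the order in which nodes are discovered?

Visit DO
DO → DR
DR → BS
BS → MA
MA → ZR
ZR → CI
CI → FB
FB → GT
GT → MM
MM → JL
JL → PV
PV → TV
TV → UC
UC → JW
UC → SX
TV → ZU
PV → UD

DO → DR → BS → MA → ZR → CI → FB → GT → MM → JL → PV → TV → UC → JW → SX → ZU → UD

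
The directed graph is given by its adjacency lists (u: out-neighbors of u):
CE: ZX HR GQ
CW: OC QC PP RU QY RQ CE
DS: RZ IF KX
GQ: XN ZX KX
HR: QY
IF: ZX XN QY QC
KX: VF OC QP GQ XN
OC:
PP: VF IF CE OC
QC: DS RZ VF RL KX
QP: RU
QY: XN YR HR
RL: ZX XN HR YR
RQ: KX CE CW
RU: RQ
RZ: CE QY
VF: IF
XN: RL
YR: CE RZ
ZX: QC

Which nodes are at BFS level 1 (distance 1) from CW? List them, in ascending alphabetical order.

Level 0: CW
Level 1: CE, OC, PP, QC, QY, RQ, RU
Level 2: DS, GQ, HR, IF, KX, RL, RZ, VF, XN, YR, ZX
Level 3: QP

CE, OC, PP, QC, QY, RQ, RU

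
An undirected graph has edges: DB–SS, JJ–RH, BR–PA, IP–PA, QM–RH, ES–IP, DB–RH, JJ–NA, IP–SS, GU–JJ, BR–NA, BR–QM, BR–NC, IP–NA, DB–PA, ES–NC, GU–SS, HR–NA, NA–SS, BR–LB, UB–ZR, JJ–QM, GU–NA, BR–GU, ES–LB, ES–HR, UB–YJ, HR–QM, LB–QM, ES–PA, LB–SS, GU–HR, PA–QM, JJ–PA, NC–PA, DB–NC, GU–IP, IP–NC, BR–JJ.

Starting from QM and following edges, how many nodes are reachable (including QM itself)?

14

BFS from QM visits: QM, BR, HR, JJ, LB, PA, RH, GU, NA, NC, ES, SS, DB, IP
Reachable nodes: 14 of 17 total.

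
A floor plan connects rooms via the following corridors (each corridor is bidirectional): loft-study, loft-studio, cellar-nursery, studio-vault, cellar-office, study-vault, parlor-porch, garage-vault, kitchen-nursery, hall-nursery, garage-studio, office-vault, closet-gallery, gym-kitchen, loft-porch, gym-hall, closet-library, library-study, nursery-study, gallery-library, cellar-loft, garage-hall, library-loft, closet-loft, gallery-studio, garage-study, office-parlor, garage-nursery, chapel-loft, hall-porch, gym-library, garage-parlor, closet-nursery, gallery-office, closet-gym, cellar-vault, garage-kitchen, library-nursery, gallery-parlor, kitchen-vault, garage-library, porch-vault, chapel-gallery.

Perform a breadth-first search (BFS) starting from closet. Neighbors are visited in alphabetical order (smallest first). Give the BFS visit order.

Visit closet; enqueue gallery, gym, library, loft, nursery → queue [gallery, gym, library, loft, nursery]
Visit gallery; enqueue chapel, office, parlor, studio → queue [gym, library, loft, nursery, chapel, office, parlor, studio]
Visit gym; enqueue hall, kitchen → queue [library, loft, nursery, chapel, office, parlor, studio, hall, kitchen]
Visit library; enqueue garage, study → queue [loft, nursery, chapel, office, parlor, studio, hall, kitchen, garage, study]
Visit loft; enqueue cellar, porch → queue [nursery, chapel, office, parlor, studio, hall, kitchen, garage, study, cellar, porch]
Visit nursery → queue [chapel, office, parlor, studio, hall, kitchen, garage, study, cellar, porch]
Visit chapel → queue [office, parlor, studio, hall, kitchen, garage, study, cellar, porch]
Visit office; enqueue vault → queue [parlor, studio, hall, kitchen, garage, study, cellar, porch, vault]
Visit parlor → queue [studio, hall, kitchen, garage, study, cellar, porch, vault]
Visit studio → queue [hall, kitchen, garage, study, cellar, porch, vault]
Visit hall → queue [kitchen, garage, study, cellar, porch, vault]
Visit kitchen → queue [garage, study, cellar, porch, vault]
Visit garage → queue [study, cellar, porch, vault]
Visit study → queue [cellar, porch, vault]
Visit cellar → queue [porch, vault]
Visit porch → queue [vault]
Visit vault → queue []

closet, gallery, gym, library, loft, nursery, chapel, office, parlor, studio, hall, kitchen, garage, study, cellar, porch, vault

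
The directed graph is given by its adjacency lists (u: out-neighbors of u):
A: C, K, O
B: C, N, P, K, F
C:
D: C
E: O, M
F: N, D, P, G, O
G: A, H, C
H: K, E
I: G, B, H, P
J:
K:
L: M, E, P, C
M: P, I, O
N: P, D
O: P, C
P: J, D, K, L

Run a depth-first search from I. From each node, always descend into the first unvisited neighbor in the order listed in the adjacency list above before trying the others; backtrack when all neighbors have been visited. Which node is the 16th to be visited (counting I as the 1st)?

Visit I
I → G
G → A
A → C
A → K
A → O
O → P
P → J
P → D
P → L
L → M
L → E
G → H
I → B
B → N
B → F

Visit order: I, G, A, C, K, O, P, J, D, L, M, E, H, B, N, F

F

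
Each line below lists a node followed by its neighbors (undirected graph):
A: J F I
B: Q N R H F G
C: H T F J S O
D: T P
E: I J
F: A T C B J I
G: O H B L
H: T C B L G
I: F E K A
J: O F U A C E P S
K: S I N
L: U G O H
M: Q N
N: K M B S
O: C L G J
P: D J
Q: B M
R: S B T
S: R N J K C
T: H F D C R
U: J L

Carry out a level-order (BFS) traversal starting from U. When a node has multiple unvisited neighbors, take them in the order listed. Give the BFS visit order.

U -> J -> L -> O -> F -> A -> C -> E -> P -> S -> G -> H -> T -> B -> I -> D -> R -> N -> K -> Q -> M

Visit U; enqueue J, L → queue [J, L]
Visit J; enqueue O, F, A, C, E, P, S → queue [L, O, F, A, C, E, P, S]
Visit L; enqueue G, H → queue [O, F, A, C, E, P, S, G, H]
Visit O → queue [F, A, C, E, P, S, G, H]
Visit F; enqueue T, B, I → queue [A, C, E, P, S, G, H, T, B, I]
Visit A → queue [C, E, P, S, G, H, T, B, I]
Visit C → queue [E, P, S, G, H, T, B, I]
Visit E → queue [P, S, G, H, T, B, I]
Visit P; enqueue D → queue [S, G, H, T, B, I, D]
Visit S; enqueue R, N, K → queue [G, H, T, B, I, D, R, N, K]
Visit G → queue [H, T, B, I, D, R, N, K]
Visit H → queue [T, B, I, D, R, N, K]
Visit T → queue [B, I, D, R, N, K]
Visit B; enqueue Q → queue [I, D, R, N, K, Q]
Visit I → queue [D, R, N, K, Q]
Visit D → queue [R, N, K, Q]
Visit R → queue [N, K, Q]
Visit N; enqueue M → queue [K, Q, M]
Visit K → queue [Q, M]
Visit Q → queue [M]
Visit M → queue []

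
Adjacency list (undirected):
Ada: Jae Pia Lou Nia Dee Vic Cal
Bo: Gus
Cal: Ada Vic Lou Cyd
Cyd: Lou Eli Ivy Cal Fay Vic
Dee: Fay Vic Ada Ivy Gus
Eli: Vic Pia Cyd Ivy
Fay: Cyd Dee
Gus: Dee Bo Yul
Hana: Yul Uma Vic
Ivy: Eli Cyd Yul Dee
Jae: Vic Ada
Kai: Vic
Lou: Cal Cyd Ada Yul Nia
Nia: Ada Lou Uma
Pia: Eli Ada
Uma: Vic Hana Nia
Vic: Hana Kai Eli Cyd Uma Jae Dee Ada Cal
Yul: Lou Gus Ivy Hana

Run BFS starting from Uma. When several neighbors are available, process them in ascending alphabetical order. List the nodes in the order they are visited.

Uma, Hana, Nia, Vic, Yul, Ada, Lou, Cal, Cyd, Dee, Eli, Jae, Kai, Gus, Ivy, Pia, Fay, Bo

Visit Uma; enqueue Hana, Nia, Vic → queue [Hana, Nia, Vic]
Visit Hana; enqueue Yul → queue [Nia, Vic, Yul]
Visit Nia; enqueue Ada, Lou → queue [Vic, Yul, Ada, Lou]
Visit Vic; enqueue Cal, Cyd, Dee, Eli, Jae, Kai → queue [Yul, Ada, Lou, Cal, Cyd, Dee, Eli, Jae, Kai]
Visit Yul; enqueue Gus, Ivy → queue [Ada, Lou, Cal, Cyd, Dee, Eli, Jae, Kai, Gus, Ivy]
Visit Ada; enqueue Pia → queue [Lou, Cal, Cyd, Dee, Eli, Jae, Kai, Gus, Ivy, Pia]
Visit Lou → queue [Cal, Cyd, Dee, Eli, Jae, Kai, Gus, Ivy, Pia]
Visit Cal → queue [Cyd, Dee, Eli, Jae, Kai, Gus, Ivy, Pia]
Visit Cyd; enqueue Fay → queue [Dee, Eli, Jae, Kai, Gus, Ivy, Pia, Fay]
Visit Dee → queue [Eli, Jae, Kai, Gus, Ivy, Pia, Fay]
Visit Eli → queue [Jae, Kai, Gus, Ivy, Pia, Fay]
Visit Jae → queue [Kai, Gus, Ivy, Pia, Fay]
Visit Kai → queue [Gus, Ivy, Pia, Fay]
Visit Gus; enqueue Bo → queue [Ivy, Pia, Fay, Bo]
Visit Ivy → queue [Pia, Fay, Bo]
Visit Pia → queue [Fay, Bo]
Visit Fay → queue [Bo]
Visit Bo → queue []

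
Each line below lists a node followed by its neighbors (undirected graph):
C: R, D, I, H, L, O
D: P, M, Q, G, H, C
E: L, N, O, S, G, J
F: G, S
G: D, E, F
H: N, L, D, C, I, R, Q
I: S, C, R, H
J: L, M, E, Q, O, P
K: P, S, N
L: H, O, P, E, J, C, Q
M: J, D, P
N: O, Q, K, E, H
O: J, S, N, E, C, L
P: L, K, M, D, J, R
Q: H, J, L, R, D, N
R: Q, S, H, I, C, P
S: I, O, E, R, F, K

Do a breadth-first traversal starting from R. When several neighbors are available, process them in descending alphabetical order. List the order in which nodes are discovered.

R S Q P I H C O K F E N L J D M G

Visit R; enqueue S, Q, P, I, H, C → queue [S, Q, P, I, H, C]
Visit S; enqueue O, K, F, E → queue [Q, P, I, H, C, O, K, F, E]
Visit Q; enqueue N, L, J, D → queue [P, I, H, C, O, K, F, E, N, L, J, D]
Visit P; enqueue M → queue [I, H, C, O, K, F, E, N, L, J, D, M]
Visit I → queue [H, C, O, K, F, E, N, L, J, D, M]
Visit H → queue [C, O, K, F, E, N, L, J, D, M]
Visit C → queue [O, K, F, E, N, L, J, D, M]
Visit O → queue [K, F, E, N, L, J, D, M]
Visit K → queue [F, E, N, L, J, D, M]
Visit F; enqueue G → queue [E, N, L, J, D, M, G]
Visit E → queue [N, L, J, D, M, G]
Visit N → queue [L, J, D, M, G]
Visit L → queue [J, D, M, G]
Visit J → queue [D, M, G]
Visit D → queue [M, G]
Visit M → queue [G]
Visit G → queue []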